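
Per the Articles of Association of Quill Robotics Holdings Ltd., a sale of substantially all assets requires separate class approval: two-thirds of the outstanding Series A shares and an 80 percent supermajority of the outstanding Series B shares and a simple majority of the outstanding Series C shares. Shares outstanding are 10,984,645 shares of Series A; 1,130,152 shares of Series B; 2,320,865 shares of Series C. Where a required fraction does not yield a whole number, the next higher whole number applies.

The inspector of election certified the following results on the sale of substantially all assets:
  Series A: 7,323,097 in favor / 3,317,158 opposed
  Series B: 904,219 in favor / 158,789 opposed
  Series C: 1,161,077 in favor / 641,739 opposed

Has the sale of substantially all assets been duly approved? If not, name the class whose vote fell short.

Series A: 2/3 of 10984645 = 7323096.67, rounded up to 7323097; 7,323,097 required, 7,323,097 in favor — approved.
Series B: 4/5 of 1130152 = 904121.60, rounded up to 904122; 904,122 required, 904,219 in favor — approved.
Series C: a majority of 2320865 is 1160433; 1,160,433 required, 1,161,077 in favor — approved.

Approved — every class gave the required vote.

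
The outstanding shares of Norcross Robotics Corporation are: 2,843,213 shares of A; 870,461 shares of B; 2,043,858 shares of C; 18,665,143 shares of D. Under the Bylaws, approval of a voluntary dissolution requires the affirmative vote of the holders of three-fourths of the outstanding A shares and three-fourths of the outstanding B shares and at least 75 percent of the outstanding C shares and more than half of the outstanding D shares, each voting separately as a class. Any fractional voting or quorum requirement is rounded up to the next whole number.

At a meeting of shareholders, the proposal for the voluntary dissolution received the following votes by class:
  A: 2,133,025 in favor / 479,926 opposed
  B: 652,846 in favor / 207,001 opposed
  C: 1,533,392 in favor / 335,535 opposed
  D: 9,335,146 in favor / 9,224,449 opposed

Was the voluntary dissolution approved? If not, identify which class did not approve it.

A: 3/4 of 2843213 = 2132409.75, rounded up to 2132410; 2,132,410 required, 2,133,025 in favor — approved.
B: 3/4 of 870461 = 652845.75, rounded up to 652846; 652,846 required, 652,846 in favor — approved.
C: 3/4 of 2043858 = 1532893.50, rounded up to 1532894; 1,532,894 required, 1,533,392 in favor — approved.
D: a majority of 18665143 is 9332572; 9,332,572 required, 9,335,146 in favor — approved.

Approved — every class gave the required vote.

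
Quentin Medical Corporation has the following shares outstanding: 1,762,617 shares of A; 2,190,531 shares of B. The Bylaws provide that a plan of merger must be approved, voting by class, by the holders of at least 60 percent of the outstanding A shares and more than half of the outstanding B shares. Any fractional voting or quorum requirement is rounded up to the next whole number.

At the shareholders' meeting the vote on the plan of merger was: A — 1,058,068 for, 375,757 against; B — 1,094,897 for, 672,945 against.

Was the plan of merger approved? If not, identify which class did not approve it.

Not approved — the B shares did not give the required vote.

A: 3/5 of 1762617 = 1057570.20, rounded up to 1057571; 1,057,571 required, 1,058,068 in favor — approved.
B: a majority of 2190531 is 1095266; 1,095,266 required, 1,094,897 in favor — not approved.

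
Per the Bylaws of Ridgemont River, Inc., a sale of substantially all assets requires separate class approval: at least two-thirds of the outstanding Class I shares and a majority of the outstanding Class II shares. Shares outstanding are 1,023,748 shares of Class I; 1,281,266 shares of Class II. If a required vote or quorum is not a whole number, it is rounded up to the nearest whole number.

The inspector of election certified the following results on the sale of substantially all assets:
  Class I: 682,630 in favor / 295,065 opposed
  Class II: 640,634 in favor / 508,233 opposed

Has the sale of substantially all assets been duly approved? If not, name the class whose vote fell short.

Approved — every class gave the required vote.

Class I: 2/3 of 1023748 = 682498.67, rounded up to 682499; 682,499 required, 682,630 in favor — approved.
Class II: a majority of 1281266 is 640634; 640,634 required, 640,634 in favor — approved.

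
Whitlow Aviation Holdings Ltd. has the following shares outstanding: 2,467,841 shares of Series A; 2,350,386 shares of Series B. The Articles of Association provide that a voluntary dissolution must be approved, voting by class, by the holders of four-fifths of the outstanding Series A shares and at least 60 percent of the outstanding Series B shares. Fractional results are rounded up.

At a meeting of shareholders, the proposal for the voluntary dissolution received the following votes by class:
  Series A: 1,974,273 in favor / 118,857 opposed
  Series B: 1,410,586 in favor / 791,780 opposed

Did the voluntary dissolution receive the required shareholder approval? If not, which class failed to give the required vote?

Approved — every class gave the required vote.

Series A: 4/5 of 2467841 = 1974272.80, rounded up to 1974273; 1,974,273 required, 1,974,273 in favor — approved.
Series B: 3/5 of 2350386 = 1410231.60, rounded up to 1410232; 1,410,232 required, 1,410,586 in favor — approved.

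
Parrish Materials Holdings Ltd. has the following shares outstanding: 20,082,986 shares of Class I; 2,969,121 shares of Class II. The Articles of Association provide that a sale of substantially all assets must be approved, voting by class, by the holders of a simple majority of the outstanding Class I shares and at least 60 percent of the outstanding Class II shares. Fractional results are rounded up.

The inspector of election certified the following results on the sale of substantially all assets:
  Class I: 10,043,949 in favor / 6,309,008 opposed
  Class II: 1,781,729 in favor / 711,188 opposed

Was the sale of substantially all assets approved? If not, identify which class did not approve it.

Class I: a majority of 20082986 is 10041494; 10,041,494 required, 10,043,949 in favor — approved.
Class II: 3/5 of 2969121 = 1781472.60, rounded up to 1781473; 1,781,473 required, 1,781,729 in favor — approved.

Approved — every class gave the required vote.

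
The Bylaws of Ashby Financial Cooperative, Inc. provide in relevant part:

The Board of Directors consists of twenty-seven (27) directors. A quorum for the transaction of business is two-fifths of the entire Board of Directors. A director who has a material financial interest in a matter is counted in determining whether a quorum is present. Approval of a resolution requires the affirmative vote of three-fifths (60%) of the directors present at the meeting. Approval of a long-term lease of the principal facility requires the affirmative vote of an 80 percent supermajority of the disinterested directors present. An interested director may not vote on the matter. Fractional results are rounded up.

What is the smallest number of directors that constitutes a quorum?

11

2/5 of 27 = 10.80, rounded up to 11.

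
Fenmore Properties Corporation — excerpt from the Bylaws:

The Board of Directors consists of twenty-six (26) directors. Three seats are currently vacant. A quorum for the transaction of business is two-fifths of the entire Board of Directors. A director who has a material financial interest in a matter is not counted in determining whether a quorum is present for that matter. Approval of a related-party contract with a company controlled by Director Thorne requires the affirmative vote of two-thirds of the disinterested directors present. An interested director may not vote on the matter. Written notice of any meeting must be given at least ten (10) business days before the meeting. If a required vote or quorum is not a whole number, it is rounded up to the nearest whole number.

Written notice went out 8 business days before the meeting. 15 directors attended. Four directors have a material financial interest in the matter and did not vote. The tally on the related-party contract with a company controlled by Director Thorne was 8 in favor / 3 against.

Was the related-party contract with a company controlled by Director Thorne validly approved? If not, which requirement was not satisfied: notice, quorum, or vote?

Invalid — notice requirement not satisfied.

Notice: 8 business days given; 10 required (8 < 10). Not satisfied.
Quorum: 15 present, but the 4 interested directors do not count, leaving 11. Quorum is 11. Satisfied.
Vote: the related-party contract with a company controlled by Director Thorne requires two-thirds of the disinterested directors present (15 − 4 = 11). 2/3 of 11 = 7.33, rounded up to 8, so 8 affirmative votes are needed; 8 voted in favor. Satisfied.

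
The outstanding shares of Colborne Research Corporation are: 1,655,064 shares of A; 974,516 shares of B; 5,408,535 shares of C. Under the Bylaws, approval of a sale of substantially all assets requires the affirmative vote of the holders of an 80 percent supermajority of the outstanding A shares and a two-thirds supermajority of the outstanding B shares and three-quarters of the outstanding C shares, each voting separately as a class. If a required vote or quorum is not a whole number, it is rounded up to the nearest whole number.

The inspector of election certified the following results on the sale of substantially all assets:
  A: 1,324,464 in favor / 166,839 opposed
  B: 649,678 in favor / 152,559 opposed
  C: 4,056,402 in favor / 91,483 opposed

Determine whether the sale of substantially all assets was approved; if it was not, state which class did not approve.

A: 4/5 of 1655064 = 1324051.20, rounded up to 1324052; 1,324,052 required, 1,324,464 in favor — approved.
B: 2/3 of 974516 = 649677.33, rounded up to 649678; 649,678 required, 649,678 in favor — approved.
C: 3/4 of 5408535 = 4056401.25, rounded up to 4056402; 4,056,402 required, 4,056,402 in favor — approved.

Approved — every class gave the required vote.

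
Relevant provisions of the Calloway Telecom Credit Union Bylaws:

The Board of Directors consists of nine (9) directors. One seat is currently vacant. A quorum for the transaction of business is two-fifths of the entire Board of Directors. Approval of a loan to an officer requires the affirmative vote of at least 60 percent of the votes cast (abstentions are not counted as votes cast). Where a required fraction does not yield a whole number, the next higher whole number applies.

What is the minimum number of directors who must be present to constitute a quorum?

2/5 of 9 = 3.60, rounded up to 4.

4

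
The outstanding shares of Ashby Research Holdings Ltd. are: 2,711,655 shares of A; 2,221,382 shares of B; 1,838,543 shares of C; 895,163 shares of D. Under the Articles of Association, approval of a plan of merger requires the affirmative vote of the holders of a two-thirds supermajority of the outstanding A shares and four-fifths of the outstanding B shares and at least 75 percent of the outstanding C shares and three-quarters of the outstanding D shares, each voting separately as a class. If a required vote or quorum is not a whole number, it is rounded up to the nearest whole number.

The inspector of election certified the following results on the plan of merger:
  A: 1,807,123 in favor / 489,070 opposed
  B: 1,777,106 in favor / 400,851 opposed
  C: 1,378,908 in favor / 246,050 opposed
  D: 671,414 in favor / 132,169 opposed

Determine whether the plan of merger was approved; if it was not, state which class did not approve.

Not approved — the A shares did not give the required vote.

A: 2/3 of 2711655 = 1807770; 1,807,770 required, 1,807,123 in favor — not approved.
B: 4/5 of 2221382 = 1777105.60, rounded up to 1777106; 1,777,106 required, 1,777,106 in favor — approved.
C: 3/4 of 1838543 = 1378907.25, rounded up to 1378908; 1,378,908 required, 1,378,908 in favor — approved.
D: 3/4 of 895163 = 671372.25, rounded up to 671373; 671,373 required, 671,414 in favor — approved.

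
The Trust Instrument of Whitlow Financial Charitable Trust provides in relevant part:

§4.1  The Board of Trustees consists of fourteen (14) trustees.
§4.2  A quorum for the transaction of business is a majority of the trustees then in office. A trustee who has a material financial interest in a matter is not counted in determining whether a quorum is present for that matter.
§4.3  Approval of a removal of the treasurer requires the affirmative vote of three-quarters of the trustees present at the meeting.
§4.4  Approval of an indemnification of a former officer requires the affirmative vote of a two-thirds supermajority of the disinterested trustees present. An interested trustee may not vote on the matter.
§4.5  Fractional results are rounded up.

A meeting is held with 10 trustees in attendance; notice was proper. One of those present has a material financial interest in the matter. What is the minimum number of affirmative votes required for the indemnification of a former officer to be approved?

6

The indemnification of a former officer requires two-thirds of the disinterested trustees present (10 − 1 = 9).
2/3 of 9 = 6.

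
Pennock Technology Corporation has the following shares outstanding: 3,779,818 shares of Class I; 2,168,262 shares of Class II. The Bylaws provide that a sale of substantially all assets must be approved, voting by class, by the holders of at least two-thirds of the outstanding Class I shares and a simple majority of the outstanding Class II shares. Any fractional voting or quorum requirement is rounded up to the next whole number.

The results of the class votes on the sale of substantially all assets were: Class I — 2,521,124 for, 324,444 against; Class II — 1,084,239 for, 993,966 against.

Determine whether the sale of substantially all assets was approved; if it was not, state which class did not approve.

Approved — every class gave the required vote.

Class I: 2/3 of 3779818 = 2519878.67, rounded up to 2519879; 2,519,879 required, 2,521,124 in favor — approved.
Class II: a majority of 2168262 is 1084132; 1,084,132 required, 1,084,239 in favor — approved.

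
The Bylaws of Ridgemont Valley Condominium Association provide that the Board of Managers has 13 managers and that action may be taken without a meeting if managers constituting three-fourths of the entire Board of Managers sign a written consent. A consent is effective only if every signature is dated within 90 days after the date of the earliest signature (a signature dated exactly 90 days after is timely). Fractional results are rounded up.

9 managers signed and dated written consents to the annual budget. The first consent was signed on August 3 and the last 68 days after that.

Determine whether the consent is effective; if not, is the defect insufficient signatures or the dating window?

Not effective — insufficient signatures.

Signatures required: three-fourths of 13 — 3/4 of 13 = 9.75, rounded up to 10, so 10 needed; 9 signed. Insufficient.
Dating window: the latest signature is 68 days after the earliest; the limit is 90 days. Within the window.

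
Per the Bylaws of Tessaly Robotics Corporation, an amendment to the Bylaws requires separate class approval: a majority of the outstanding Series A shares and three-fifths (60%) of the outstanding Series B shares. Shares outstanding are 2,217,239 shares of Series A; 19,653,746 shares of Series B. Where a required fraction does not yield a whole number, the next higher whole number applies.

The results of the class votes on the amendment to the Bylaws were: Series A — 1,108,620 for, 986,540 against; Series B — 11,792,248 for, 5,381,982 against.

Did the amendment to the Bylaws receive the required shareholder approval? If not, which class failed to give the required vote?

Series A: a majority of 2217239 is 1108620; 1,108,620 required, 1,108,620 in favor — approved.
Series B: 3/5 of 19653746 = 11792247.60, rounded up to 11792248; 11,792,248 required, 11,792,248 in favor — approved.

Approved — every class gave the required vote.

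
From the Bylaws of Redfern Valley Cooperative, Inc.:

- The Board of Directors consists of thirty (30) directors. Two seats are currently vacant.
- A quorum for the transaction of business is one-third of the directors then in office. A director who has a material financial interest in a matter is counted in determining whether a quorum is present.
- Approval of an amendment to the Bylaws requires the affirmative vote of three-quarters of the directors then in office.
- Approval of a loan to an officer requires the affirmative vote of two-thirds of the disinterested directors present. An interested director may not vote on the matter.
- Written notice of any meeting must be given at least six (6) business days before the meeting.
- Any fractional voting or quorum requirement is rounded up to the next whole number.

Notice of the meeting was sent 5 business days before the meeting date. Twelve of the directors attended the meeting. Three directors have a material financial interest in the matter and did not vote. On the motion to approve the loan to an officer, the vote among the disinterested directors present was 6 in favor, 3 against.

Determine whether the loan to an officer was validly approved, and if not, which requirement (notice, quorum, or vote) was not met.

Notice: 5 business days given; 6 required (5 < 6). Not satisfied.
Quorum: 12 present (interested directors count toward quorum); quorum is 10. Satisfied.
Vote: the loan to an officer requires two-thirds of the disinterested directors present (12 − 3 = 9). 2/3 of 9 = 6, so 6 affirmative votes are needed; 6 voted in favor. Satisfied.

Invalid — notice requirement not satisfied.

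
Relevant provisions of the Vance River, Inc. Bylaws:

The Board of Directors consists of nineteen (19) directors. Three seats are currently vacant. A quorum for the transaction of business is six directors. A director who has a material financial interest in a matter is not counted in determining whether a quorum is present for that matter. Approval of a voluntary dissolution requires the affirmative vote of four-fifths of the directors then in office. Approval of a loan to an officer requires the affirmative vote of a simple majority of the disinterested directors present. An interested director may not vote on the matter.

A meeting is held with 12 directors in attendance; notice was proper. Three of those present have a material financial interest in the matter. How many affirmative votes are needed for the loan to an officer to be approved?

The loan to an officer requires a majority of the disinterested directors present (12 − 3 = 9).
A majority of 9 is 5.

5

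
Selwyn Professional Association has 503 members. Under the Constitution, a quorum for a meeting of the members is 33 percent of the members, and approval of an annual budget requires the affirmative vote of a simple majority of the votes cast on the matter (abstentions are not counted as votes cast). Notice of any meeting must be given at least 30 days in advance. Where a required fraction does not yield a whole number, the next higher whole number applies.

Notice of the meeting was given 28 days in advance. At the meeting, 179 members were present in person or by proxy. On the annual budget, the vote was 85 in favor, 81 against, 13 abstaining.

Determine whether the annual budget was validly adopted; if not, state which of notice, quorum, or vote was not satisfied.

Notice: 28 days given; 30 required. Not satisfied.
Quorum: 33% of 503 = 165.99, rounded up to 166; 179 present. Satisfied.
Vote: requires a majority of the votes cast (179 − 13 abstaining = 166); a majority of 166 is 84, so 84 needed; 85 in favor. Satisfied.

Invalid — notice requirement not satisfied.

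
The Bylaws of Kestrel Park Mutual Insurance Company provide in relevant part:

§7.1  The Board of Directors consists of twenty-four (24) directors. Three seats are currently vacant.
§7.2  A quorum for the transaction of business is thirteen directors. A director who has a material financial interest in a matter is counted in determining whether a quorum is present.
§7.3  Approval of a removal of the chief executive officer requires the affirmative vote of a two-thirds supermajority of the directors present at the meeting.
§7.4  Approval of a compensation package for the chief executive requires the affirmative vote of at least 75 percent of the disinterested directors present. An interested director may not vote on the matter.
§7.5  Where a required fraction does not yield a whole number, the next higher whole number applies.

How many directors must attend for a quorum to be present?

13

The quorum is fixed at 13.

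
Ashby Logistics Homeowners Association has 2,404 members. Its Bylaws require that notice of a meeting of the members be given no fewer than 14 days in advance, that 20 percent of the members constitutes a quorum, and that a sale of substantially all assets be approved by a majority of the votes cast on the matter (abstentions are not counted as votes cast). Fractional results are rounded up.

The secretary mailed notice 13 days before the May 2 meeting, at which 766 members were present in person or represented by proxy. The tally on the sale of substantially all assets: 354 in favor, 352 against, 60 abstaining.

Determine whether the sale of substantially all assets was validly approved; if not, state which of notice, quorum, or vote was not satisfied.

Invalid — notice requirement not satisfied.

Notice: 13 days given; 14 required. Not satisfied.
Quorum: 20% of 2,404 = 480.80, rounded up to 481; 766 present. Satisfied.
Vote: requires a majority of the votes cast (766 − 60 abstaining = 706); a majority of 706 is 354, so 354 needed; 354 in favor. Satisfied.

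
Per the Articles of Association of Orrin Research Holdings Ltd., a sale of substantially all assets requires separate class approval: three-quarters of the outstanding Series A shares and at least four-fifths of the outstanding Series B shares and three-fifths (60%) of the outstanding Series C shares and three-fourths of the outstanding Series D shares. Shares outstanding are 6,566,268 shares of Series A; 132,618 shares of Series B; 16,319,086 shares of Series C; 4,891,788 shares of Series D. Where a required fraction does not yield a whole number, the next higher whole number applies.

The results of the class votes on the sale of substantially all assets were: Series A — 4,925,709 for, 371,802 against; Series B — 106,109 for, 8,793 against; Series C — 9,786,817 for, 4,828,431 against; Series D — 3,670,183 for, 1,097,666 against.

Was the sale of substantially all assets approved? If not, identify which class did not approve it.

Not approved — the Series C shares did not give the required vote.

Series A: 3/4 of 6566268 = 4924701; 4,924,701 required, 4,925,709 in favor — approved.
Series B: 4/5 of 132618 = 106094.40, rounded up to 106095; 106,095 required, 106,109 in favor — approved.
Series C: 3/5 of 16319086 = 9791451.60, rounded up to 9791452; 9,791,452 required, 9,786,817 in favor — not approved.
Series D: 3/4 of 4891788 = 3668841; 3,668,841 required, 3,670,183 in favor — approved.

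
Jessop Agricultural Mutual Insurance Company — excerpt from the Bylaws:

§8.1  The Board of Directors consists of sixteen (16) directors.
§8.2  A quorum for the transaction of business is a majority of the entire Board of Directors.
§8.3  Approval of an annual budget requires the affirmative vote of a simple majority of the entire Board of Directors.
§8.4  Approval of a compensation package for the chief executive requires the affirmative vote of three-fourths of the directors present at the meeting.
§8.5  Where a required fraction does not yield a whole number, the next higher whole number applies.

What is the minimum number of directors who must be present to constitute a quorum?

9

A majority of 16 is 9.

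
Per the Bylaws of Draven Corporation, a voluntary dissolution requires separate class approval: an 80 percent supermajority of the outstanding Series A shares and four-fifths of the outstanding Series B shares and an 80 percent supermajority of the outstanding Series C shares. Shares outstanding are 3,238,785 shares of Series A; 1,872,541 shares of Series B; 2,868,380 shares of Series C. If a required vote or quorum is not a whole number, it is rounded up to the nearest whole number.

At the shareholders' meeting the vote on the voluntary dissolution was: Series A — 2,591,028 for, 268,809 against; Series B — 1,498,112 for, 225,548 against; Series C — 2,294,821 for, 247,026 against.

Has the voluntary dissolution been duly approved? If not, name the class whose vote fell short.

Series A: 4/5 of 3238785 = 2591028; 2,591,028 required, 2,591,028 in favor — approved.
Series B: 4/5 of 1872541 = 1498032.80, rounded up to 1498033; 1,498,033 required, 1,498,112 in favor — approved.
Series C: 4/5 of 2868380 = 2294704; 2,294,704 required, 2,294,821 in favor — approved.

Approved — every class gave the required vote.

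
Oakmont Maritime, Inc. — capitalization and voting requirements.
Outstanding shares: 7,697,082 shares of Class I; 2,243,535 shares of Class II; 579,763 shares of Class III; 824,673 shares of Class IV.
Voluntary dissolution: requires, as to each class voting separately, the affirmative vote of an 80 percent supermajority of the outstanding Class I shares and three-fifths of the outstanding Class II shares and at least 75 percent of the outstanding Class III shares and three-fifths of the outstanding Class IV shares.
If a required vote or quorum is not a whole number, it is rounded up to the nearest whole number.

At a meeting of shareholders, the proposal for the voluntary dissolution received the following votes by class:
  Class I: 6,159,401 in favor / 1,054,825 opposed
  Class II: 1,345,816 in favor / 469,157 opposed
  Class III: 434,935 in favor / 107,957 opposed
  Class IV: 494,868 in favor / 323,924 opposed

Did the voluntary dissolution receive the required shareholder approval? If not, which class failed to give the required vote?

Class I: 4/5 of 7697082 = 6157665.60, rounded up to 6157666; 6,157,666 required, 6,159,401 in favor — approved.
Class II: 3/5 of 2243535 = 1346121; 1,346,121 required, 1,345,816 in favor — not approved.
Class III: 3/4 of 579763 = 434822.25, rounded up to 434823; 434,823 required, 434,935 in favor — approved.
Class IV: 3/5 of 824673 = 494803.80, rounded up to 494804; 494,804 required, 494,868 in favor — approved.

Not approved — the Class II shares did not give the required vote.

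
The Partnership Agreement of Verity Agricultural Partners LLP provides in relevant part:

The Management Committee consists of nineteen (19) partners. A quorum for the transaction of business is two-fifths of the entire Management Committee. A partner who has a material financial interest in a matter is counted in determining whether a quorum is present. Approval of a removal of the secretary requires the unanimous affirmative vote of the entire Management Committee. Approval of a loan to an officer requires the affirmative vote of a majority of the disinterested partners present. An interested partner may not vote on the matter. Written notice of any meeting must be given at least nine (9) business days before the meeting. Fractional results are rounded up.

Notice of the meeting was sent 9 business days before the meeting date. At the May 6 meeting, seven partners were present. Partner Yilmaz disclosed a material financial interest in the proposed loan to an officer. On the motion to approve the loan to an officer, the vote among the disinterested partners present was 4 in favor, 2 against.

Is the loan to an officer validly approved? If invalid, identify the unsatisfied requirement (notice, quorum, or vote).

Notice: 9 business days given; 9 required (9 ≥ 9). Satisfied.
Quorum: 7 present (interested partners count toward quorum); quorum is 8. Not satisfied.
Vote: the loan to an officer requires a majority of the disinterested partners present (7 − 1 = 6). A majority of 6 is 4, so 4 affirmative votes are needed; 4 voted in favor. Satisfied. (Moot — without a quorum no business can be validly transacted.)

Invalid — quorum requirement not satisfied.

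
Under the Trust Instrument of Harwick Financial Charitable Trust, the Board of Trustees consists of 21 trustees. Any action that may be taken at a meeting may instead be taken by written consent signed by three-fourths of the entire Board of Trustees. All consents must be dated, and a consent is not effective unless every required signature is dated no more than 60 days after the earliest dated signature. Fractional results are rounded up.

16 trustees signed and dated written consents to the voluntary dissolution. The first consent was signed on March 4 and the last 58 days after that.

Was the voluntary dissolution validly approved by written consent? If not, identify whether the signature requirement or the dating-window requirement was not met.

Signatures required: three-fourths of 21 — 3/4 of 21 = 15.75, rounded up to 16, so 16 needed; 16 signed. Sufficient.
Dating window: the latest signature is 58 days after the earliest; the limit is 60 days. Within the window.

Effective — both the signature and dating-window requirements are satisfied.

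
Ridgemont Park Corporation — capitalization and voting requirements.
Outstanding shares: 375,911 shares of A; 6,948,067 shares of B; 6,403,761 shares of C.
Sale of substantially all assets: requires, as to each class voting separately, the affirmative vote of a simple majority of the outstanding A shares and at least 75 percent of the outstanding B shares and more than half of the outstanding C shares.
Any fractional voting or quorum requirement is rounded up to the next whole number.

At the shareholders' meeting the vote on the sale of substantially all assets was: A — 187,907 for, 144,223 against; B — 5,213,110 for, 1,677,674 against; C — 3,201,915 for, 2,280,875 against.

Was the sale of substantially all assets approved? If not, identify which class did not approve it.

A: a majority of 375911 is 187956; 187,956 required, 187,907 in favor — not approved.
B: 3/4 of 6948067 = 5211050.25, rounded up to 5211051; 5,211,051 required, 5,213,110 in favor — approved.
C: a majority of 6403761 is 3201881; 3,201,881 required, 3,201,915 in favor — approved.

Not approved — the A shares did not give the required vote.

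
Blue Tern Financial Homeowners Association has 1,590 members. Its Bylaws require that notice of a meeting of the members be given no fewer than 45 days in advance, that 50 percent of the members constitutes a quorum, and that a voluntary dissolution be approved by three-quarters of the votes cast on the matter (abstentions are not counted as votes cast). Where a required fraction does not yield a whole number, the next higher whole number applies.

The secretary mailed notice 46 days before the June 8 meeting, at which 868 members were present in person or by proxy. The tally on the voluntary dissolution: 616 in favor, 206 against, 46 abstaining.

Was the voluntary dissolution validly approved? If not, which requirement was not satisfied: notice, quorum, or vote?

Invalid — vote requirement not satisfied.

Notice: 46 days given; 45 required. Satisfied.
Quorum: 50% of 1,590 = 795; 868 present. Satisfied.
Vote: requires three-fourths of the votes cast (868 − 46 abstaining = 822); 3/4 of 822 = 616.50, rounded up to 617, so 617 needed; 616 in favor. Not satisfied.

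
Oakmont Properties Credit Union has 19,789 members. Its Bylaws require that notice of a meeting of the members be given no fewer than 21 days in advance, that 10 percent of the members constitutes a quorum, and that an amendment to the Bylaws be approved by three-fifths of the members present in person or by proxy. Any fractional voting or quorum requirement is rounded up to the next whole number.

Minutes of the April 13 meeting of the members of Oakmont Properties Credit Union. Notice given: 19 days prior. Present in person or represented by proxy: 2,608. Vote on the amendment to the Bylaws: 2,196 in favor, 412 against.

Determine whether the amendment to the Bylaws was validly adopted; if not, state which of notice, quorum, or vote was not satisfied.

Invalid — notice requirement not satisfied.

Notice: 19 days given; 21 required. Not satisfied.
Quorum: 10% of 19,789 = 1,978.90, rounded up to 1,979; 2,608 present. Satisfied.
Vote: requires three-fifths of those present (2,608); 3/5 of 2608 = 1564.80, rounded up to 1565, so 1,565 needed; 2,196 in favor. Satisfied.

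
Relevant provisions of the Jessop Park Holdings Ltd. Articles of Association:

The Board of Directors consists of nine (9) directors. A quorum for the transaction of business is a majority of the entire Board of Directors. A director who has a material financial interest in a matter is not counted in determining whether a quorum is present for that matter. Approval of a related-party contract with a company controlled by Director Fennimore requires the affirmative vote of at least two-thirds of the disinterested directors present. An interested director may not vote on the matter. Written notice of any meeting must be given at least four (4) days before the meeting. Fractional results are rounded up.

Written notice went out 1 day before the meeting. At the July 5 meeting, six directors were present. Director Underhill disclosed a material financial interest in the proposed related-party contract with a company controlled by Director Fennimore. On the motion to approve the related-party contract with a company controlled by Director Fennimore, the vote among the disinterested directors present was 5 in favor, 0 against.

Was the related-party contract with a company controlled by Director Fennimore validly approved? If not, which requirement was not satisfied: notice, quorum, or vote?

Notice: 1 day given; 4 required (1 < 4). Not satisfied.
Quorum: 6 present, but the 1 interested director does not count, leaving 5. Quorum is 5. Satisfied.
Vote: the related-party contract with a company controlled by Director Fennimore requires two-thirds of the disinterested directors present (6 − 1 = 5). 2/3 of 5 = 3.33, rounded up to 4, so 4 affirmative votes are needed; 5 voted in favor. Satisfied.

Invalid — notice requirement not satisfied.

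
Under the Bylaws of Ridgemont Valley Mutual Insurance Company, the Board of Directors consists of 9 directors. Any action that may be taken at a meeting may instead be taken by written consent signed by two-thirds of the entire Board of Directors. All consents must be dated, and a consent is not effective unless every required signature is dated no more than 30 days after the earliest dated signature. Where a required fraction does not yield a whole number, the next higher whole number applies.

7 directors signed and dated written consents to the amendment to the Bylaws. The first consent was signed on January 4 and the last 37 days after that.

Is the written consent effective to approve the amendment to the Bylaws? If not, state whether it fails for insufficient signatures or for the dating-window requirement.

Signatures required: two-thirds of 9 — 2/3 of 9 = 6, so 6 needed; 7 signed. Sufficient.
Dating window: the latest signature is 37 days after the earliest; the limit is 30 days. Outside the window.

Not effective — dating-window requirement not satisfied.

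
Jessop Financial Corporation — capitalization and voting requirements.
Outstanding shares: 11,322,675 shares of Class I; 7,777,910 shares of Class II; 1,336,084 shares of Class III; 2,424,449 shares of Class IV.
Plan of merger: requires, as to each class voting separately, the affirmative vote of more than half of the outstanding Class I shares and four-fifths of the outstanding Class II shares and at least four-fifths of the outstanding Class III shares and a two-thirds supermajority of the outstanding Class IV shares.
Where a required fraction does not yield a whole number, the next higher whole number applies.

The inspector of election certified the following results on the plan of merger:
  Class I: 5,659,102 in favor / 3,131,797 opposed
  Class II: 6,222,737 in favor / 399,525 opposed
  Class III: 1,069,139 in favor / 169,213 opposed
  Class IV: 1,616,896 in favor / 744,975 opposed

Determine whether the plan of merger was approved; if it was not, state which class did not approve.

Not approved — the Class I shares did not give the required vote.

Class I: a majority of 11322675 is 5661338; 5,661,338 required, 5,659,102 in favor — not approved.
Class II: 4/5 of 7777910 = 6222328; 6,222,328 required, 6,222,737 in favor — approved.
Class III: 4/5 of 1336084 = 1068867.20, rounded up to 1068868; 1,068,868 required, 1,069,139 in favor — approved.
Class IV: 2/3 of 2424449 = 1616299.33, rounded up to 1616300; 1,616,300 required, 1,616,896 in favor — approved.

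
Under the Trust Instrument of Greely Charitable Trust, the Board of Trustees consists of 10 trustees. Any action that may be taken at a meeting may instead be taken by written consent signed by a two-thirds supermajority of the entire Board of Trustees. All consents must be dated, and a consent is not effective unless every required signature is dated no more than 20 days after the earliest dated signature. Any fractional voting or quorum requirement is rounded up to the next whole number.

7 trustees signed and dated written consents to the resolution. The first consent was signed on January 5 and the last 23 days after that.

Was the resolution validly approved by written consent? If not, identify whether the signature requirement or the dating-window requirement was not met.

Signatures required: a two-thirds supermajority of 10 — 2/3 of 10 = 6.67, rounded up to 7, so 7 needed; 7 signed. Sufficient.
Dating window: the latest signature is 23 days after the earliest; the limit is 20 days. Outside the window.

Not effective — dating-window requirement not satisfied.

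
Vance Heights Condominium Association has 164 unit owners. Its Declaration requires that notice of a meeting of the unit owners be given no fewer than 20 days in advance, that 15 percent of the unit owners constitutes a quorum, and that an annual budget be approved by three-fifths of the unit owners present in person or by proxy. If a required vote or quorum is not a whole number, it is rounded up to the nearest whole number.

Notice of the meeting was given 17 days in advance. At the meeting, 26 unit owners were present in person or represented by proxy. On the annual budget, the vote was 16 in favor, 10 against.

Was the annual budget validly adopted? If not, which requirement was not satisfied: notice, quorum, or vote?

Notice: 17 days given; 20 required. Not satisfied.
Quorum: 15% of 164 = 24.60, rounded up to 25; 26 present. Satisfied.
Vote: requires three-fifths of those present (26); 3/5 of 26 = 15.60, rounded up to 16, so 16 needed; 16 in favor. Satisfied.

Invalid — notice requirement not satisfied.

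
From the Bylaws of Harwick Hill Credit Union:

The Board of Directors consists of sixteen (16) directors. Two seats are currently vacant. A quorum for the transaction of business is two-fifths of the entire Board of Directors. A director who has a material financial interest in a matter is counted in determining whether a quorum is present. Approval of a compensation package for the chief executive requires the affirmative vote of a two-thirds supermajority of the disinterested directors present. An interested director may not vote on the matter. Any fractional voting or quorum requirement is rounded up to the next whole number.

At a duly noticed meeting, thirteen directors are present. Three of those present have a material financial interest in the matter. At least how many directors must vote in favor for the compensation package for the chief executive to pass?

7

The compensation package for the chief executive requires two-thirds of the disinterested directors present (13 − 3 = 10).
2/3 of 10 = 6.67, rounded up to 7.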